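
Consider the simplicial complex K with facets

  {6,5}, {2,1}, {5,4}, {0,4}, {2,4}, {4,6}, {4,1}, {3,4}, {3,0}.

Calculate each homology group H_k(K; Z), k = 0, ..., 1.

H_0 = Z,  H_1 = Z^3.

K has 7 vertices, 9 edges.
rank ∂_0 = 0, rank ∂_1 = 6 ⇒ b_0 = 7 − 0 − 6 = 1; all invariant factors of ∂_1 are 1 so no torsion. So H_0 = Z.
rank ∂_1 = 6, rank ∂_2 = 0 ⇒ b_1 = 9 − 6 − 0 = 3. So H_1 = Z^3.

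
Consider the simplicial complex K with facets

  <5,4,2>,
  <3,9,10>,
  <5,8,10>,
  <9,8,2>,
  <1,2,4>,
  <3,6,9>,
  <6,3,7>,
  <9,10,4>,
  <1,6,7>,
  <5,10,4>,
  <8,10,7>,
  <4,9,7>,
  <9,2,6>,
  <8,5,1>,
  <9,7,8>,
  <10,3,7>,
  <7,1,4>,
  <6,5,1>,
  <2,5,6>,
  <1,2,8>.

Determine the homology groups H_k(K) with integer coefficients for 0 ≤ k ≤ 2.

H_0 = Z,  H_1 = Z ⊕ Z/2,  H_2 = 0.

Order the vertices as 1 < 2 < 3 < 4 < 5 < 6 < 7 < 8 < 9 < 10. Listing each simplex with vertices in this order, K has dimension 2 with simplices:

  0-simplices (10): [1], [2], [3], [4], [5], [6], [7], [8], [9], [10]
  1-simplices (30): (30 of them)
  2-simplices (20): (20 of them)

Hence C_0 ≅ Z^10, C_1 ≅ Z^30, C_2 ≅ Z^20.

Boundary ∂_1: C_1 → C_0 sends each edge [p,q] (with p < q) to q − p.
As a 10×30 matrix over Z this has rank 9, with invariant factors (1,1,1,1,1,1,1,1,1).

The boundary map ∂_2: C_2 → C_1 acts by ∂[p,q,r] = [q,r] − [p,r] + [p,q]. For instance
  ∂[1,2,4] = [2,4] − [1,4] + [1,2],
  ∂[7,8,9] = [8,9] − [7,9] + [7,8].
The resulting 30×20 matrix has rank 20, and its Smith normal form has invariant factors (1,1,1,1,1,1,1,1,1,1,1,1,1,1,1,1,1,1,1,2).

Reading off H_k = ker ∂_k / im ∂_{k+1}:

  H_0: rank C_0 − rank ∂_1 = 10 − 9 = 1, and the invariant factors of ∂_1 are all 1, so H_0 = Z.
  H_1: rank ker ∂_1 − rank ∂_2 = (30 − 9) − 20 = 1, and ∂_2 has invariant factor 2 > 1, so H_1 = Z ⊕ Z/2.
  H_2: rank ker ∂_2 − rank ∂_3 = (20 − 20) − 0 = 0, and there is no ∂_3, so H_2 = 0.

As a check, the Euler characteristic is 10 − 30 + 20 = 0, which agrees with 1 − 1 + 0 = 0.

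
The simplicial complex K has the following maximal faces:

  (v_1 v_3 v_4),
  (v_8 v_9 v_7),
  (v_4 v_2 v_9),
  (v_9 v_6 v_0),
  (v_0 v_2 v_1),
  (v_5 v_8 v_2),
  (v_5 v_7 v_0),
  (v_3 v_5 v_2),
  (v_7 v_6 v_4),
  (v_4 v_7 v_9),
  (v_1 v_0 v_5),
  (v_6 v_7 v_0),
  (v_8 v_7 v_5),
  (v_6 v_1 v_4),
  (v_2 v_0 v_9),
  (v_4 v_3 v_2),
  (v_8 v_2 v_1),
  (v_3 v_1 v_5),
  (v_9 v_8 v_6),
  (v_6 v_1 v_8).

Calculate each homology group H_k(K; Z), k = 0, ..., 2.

H_0 ≅ Z,  H_1 ≅ Z × Z/2,  H_2 = 0.

K has 10 vertices, 30 edges, 20 triangles.
rank ∂_0 = 0, rank ∂_1 = 9 ⇒ b_0 = 10 − 0 − 9 = 1; all invariant factors of ∂_1 are 1 so no torsion. So H_0 ≅ Z.
rank ∂_1 = 9, rank ∂_2 = 20 ⇒ b_1 = 30 − 9 − 20 = 1; ∂_2 has invariant factor(s) [2] giving torsion. So H_1 ≅ Z × Z/2.
rank ∂_2 = 20, rank ∂_3 = 0 ⇒ b_2 = 20 − 20 − 0 = 0. So H_2 ≅ 0.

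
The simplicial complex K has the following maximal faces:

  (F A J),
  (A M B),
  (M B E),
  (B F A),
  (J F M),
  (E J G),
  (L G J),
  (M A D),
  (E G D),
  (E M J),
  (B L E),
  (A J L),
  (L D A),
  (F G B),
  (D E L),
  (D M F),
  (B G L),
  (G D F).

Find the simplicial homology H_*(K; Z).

Take the total order A < B < D < E < F < G < J < L < M on the vertex set. Then K (dimension 2) consists of the simplices:

  0-simplices (9): A, B, D, E, F, G, J, L, M
  1-simplices (27): AB, AD, AF, AJ, AL, AM, BE, BF, BG, BL, BM, DE, DF, DG, DL, DM, EG, EJ, EL, EM, FG, FJ, FM, GJ, GL, JL, JM
  2-simplices (18): ABF, ABM, ADL, ADM, AFJ, AJL, BEL, BEM, BFG, BGL, DEG, DEL, DFG, DFM, EGJ, EJM, FJM, GJL

giving chain groups C_0 ≅ Z^9, C_1 ≅ Z^27, C_2 ≅ Z^18.

The boundary map ∂_1: C_1 → C_0 maps an edge to its endpoints' difference, ∂[p,q] = q − p. For instance
  ∂DF = F − D.
The resulting 9×27 matrix has rank 8, and its Smith normal form has invariant factors (1,1,1,1,1,1,1,1).

Boundary ∂_2: C_2 → C_1 maps a triangle to the signed sum of its edges. For instance
  ∂AFJ = FJ − AJ + AF,
  ∂BGL = GL − BL + BG.
As a 27×18 matrix over Z this has rank 18, with invariant factors (1,1,1,1,1,1,1,1,1,1,1,1,1,1,1,1,1,2).

From H_k ≅ ker(∂_k) / im(∂_{k+1}) we obtain:

  H_0: rank C_0 − rank ∂_1 = 9 − 8 = 1, and the invariant factors of ∂_1 are all 1, so H_0 = Z.
  H_1: rank ker ∂_1 − rank ∂_2 = (27 − 8) − 18 = 1, and ∂_2 has invariant factor 2 > 1, so H_1 = Z × Z/2.
  H_2: rank ker ∂_2 − rank ∂_3 = (18 − 18) − 0 = 0, and there is no ∂_3, so H_2 = 0.

As a check, the Euler characteristic is 9 − 27 + 18 = 0, which agrees with 1 − 1 + 0 = 0.

H_0 = Z,  H_1 = Z × Z/2,  H_2 = 0.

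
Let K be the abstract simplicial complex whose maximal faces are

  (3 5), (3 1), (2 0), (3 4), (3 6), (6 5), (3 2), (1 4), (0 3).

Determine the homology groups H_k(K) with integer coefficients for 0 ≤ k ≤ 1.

Fix the vertex order 0 < 1 < 2 < 3 < 4 < 5 < 6 and write every simplex with vertices in increasing order. Then dim K = 1 and the simplices of K are:

  0-simplices (7): [0], [1], [2], [3], [4], [5], [6]
  1-simplices (9): [0,2], [0,3], [1,3], [1,4], [2,3], [3,4], [3,5], [3,6], [5,6]

giving chain groups C_0 ≅ Z^7, C_1 ≅ Z^9.

∂_1: C_1 → C_0 sends each edge [p,q] (with p < q) to q − p.
The 7×9 boundary matrix has rank 6 and Smith normal form diag(1,1,1,1,1,1).

Reading off H_k = ker ∂_k / im ∂_{k+1}:

  H_0: rank C_0 − rank ∂_1 = 7 − 6 = 1, and the invariant factors of ∂_1 are all 1, so H_0 ≅ Z.
  H_1: rank ker ∂_1 − rank ∂_2 = (9 − 6) − 0 = 3, and there is no ∂_2, so H_1 ≅ Z^3.

H_0 = Z,  H_1 = Z^3.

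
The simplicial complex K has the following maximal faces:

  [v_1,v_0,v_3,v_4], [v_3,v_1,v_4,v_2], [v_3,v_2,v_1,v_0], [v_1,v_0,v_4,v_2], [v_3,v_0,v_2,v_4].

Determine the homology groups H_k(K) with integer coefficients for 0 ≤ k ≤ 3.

K has 5 vertices, 10 edges, 10 triangles, 5 3-simplices.
rank ∂_0 = 0, rank ∂_1 = 4 ⇒ b_0 = 5 − 0 − 4 = 1; all invariant factors of ∂_1 are 1 so no torsion. So H_0 = Z.
rank ∂_1 = 4, rank ∂_2 = 6 ⇒ b_1 = 10 − 4 − 6 = 0; all invariant factors of ∂_2 are 1 so no torsion. So H_1 = 0.
rank ∂_2 = 6, rank ∂_3 = 4 ⇒ b_2 = 10 − 6 − 4 = 0; all invariant factors of ∂_3 are 1 so no torsion. So H_2 = 0.
rank ∂_3 = 4, rank ∂_4 = 0 ⇒ b_3 = 5 − 4 − 0 = 1. So H_3 = Z.

H_0 ≅ Z,  H_1 = 0,  H_2 = 0,  H_3 ≅ Z.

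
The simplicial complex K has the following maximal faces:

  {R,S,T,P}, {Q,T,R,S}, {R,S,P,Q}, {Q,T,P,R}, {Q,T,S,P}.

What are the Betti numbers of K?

Order the vertices as P < Q < R < S < T. Listing each simplex with vertices in this order, K has dimension 3 with simplices:

  0-simplices (5): P, Q, R, S, T
  1-simplices (10): PQ, PR, PS, PT, QR, QS, QT, RS, RT, ST
  2-simplices (10): PQR, PQS, PQT, PRS, PRT, PST, QRS, QRT, QST, RST
  3-simplices (5): PQRS, PQRT, PQST, PRST, QRST

so the chain groups are C_0 ≅ Z^5, C_1 ≅ Z^10, C_2 ≅ Z^10, C_3 ≅ Z^5.

Boundary ∂_1: C_1 → C_0 sends each edge [p,q] (with p < q) to q − p.
As a 5×10 matrix over Z this has rank 4, with invariant factors (1,1,1,1).

∂_2: C_2 → C_1 acts by ∂[p,q,r] = [q,r] − [p,r] + [p,q]. For instance
  ∂PRS = RS − PS + PR,
  ∂QST = ST − QT + QS.
This gives a 10×10 integer matrix of rank 6; reducing to Smith normal form yields diagonal entries (1,1,1,1,1,1).

The boundary map ∂_3: C_3 → C_2 sends each 3-simplex σ to the alternating sum Σ_i (−1)^i (σ with its i-th vertex removed). For instance
  ∂PQST = QST − PST + PQT − PQS,
  ∂PQRT = QRT − PRT + PQT − PQR.
As a 10×5 matrix over Z this has rank 4, with invariant factors (1,1,1,1).

Now H_k = ker ∂_k / im ∂_{k+1}, so:

  H_0: rank C_0 − rank ∂_1 = 5 − 4 = 1, and the invariant factors of ∂_1 are all 1, so H_0 ≅ Z.
  H_1: rank ker ∂_1 − rank ∂_2 = (10 − 4) − 6 = 0, and the invariant factors of ∂_2 are all 1, so H_1 ≅ 0.
  H_2: rank ker ∂_2 − rank ∂_3 = (10 − 6) − 4 = 0, and the invariant factors of ∂_3 are all 1, so H_2 ≅ 0.
  H_3: rank ker ∂_3 − rank ∂_4 = (5 − 4) − 0 = 1, and there is no ∂_4, so H_3 ≅ Z.

As a check, the Euler characteristic is 5 − 10 + 10 − 5 = 0, which agrees with 1 − 0 + 0 − 1 = 0.
(K is a triangulation of the 3-sphere S^3.)

Hence the Betti numbers are b_0 = 1, b_1 = 0, b_2 = 0, b_3 = 1.

b_0 = 1, b_1 = 0, b_2 = 0, b_3 = 1.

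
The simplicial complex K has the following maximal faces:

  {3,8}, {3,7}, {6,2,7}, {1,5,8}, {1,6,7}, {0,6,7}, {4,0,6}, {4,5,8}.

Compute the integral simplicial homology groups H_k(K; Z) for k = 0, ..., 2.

H_0 = Z,  H_1 = Z^2,  H_2 = 0.

We work with the vertex ordering 0 < 1 < 2 < 3 < 4 < 5 < 6 < 7 < 8. The simplices of K, each written with vertices in increasing order, are:

  0-simplices (9): [0], [1], [2], [3], [4], [5], [6], [7], [8]
  1-simplices (16): [0,4], [0,6], [0,7], [1,5], [1,6], [1,7], [1,8], [2,6], [2,7], [3,7], [3,8], [4,5], [4,6], [4,8], [5,8], [6,7]
  2-simplices (6): [0,4,6], [0,6,7], [1,5,8], [1,6,7], [2,6,7], [4,5,8]

Hence C_0 ≅ Z^9, C_1 ≅ Z^16, C_2 ≅ Z^6.

Boundary ∂_1: C_1 → C_0 sends each edge [p,q] (with p < q) to q − p.
As a 9×16 matrix over Z this has rank 8, with invariant factors (1,1,1,1,1,1,1,1).

Boundary ∂_2: C_2 → C_1 acts by ∂[p,q,r] = [q,r] − [p,r] + [p,q]. For instance
  ∂[1,6,7] = [6,7] − [1,7] + [1,6],
  ∂[2,6,7] = [6,7] − [2,7] + [2,6].
The resulting 16×6 matrix has rank 6, and its Smith normal form has invariant factors (1,1,1,1,1,1).

Computing H_k = (kernel of ∂_k) / (image of ∂_{k+1}):

  H_0: rank C_0 − rank ∂_1 = 9 − 8 = 1, and the invariant factors of ∂_1 are all 1, so H_0 = Z.
  H_1: rank ker ∂_1 − rank ∂_2 = (16 − 8) − 6 = 2, and the invariant factors of ∂_2 are all 1, so H_1 = Z^2.
  H_2: rank ker ∂_2 − rank ∂_3 = (6 − 6) − 0 = 0, and there is no ∂_3, so H_2 = 0.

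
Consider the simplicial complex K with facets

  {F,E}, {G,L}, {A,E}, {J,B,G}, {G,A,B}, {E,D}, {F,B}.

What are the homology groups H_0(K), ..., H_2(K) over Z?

We work with the vertex ordering A < B < D < E < F < G < J < L. The simplices of K, each written with vertices in increasing order, are:

  0-simplices (8): A, B, D, E, F, G, J, L
  1-simplices (10): AB, AE, AG, BF, BG, BJ, DE, EF, GJ, GL
  2-simplices (2): ABG, BGJ

giving chain groups C_0 ≅ Z^8, C_1 ≅ Z^10, C_2 ≅ Z^2.

∂_1: C_1 → C_0 sends each edge [p,q] (with p < q) to q − p. For instance
  ∂BG = G − B.
The resulting 8×10 matrix has rank 7, and its Smith normal form has invariant factors (1,1,1,1,1,1,1).

The boundary map ∂_2: C_2 → C_1 sends each 2-simplex [p,q,r] to [q,r] − [p,r] + [p,q]. For instance
  ∂BGJ = GJ − BJ + BG,
  ∂ABG = BG − AG + AB.
The resulting 10×2 matrix has rank 2, and its Smith normal form has invariant factors (1,1).

Reading off H_k = ker ∂_k / im ∂_{k+1}:

  H_0: rank C_0 − rank ∂_1 = 8 − 7 = 1, and the invariant factors of ∂_1 are all 1, so H_0 = Z.
  H_1: rank ker ∂_1 − rank ∂_2 = (10 − 7) − 2 = 1, and the invariant factors of ∂_2 are all 1, so H_1 = Z.
  H_2: rank ker ∂_2 − rank ∂_3 = (2 − 2) − 0 = 0, and there is no ∂_3, so H_2 = 0.

H_0 = Z,  H_1 = Z,  H_2 = 0.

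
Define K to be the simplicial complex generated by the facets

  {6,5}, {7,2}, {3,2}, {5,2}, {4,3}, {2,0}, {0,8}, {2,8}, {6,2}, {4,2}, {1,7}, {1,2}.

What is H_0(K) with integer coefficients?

H_0 = Z.

Fix the vertex order 0 < 1 < 2 < 3 < 4 < 5 < 6 < 7 < 8 and write every simplex with vertices in increasing order. Then dim K = 1 and the simplices of K are:

  0-simplices (9): [0], [1], [2], [3], [4], [5], [6], [7], [8]
  1-simplices (12): [0,2], [0,8], [1,2], [1,7], [2,3], [2,4], [2,5], [2,6], [2,7], [2,8], [3,4], [5,6]

giving chain groups C_0 ≅ Z^9, C_1 ≅ Z^12.

The boundary map ∂_1: C_1 → C_0 sends each edge [p,q] (with p < q) to q − p. For instance
  ∂[2,6] = [6] − [2].
This gives a 9×12 integer matrix of rank 8; reducing to Smith normal form yields diagonal entries (1,1,1,1,1,1,1,1).

Now H_k = ker ∂_k / im ∂_{k+1}, so:

  H_0: rank C_0 − rank ∂_1 = 9 − 8 = 1, and the invariant factors of ∂_1 are all 1, so H_0 = Z.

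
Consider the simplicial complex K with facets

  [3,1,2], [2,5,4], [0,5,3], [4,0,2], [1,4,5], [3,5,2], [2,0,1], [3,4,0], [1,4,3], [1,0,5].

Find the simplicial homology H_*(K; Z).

Order the vertices as 0 < 1 < 2 < 3 < 4 < 5. Listing each simplex with vertices in this order, K has dimension 2 with simplices:

  0-simplices (6): [0], [1], [2], [3], [4], [5]
  1-simplices (15): [0,1], [0,2], [0,3], [0,4], [0,5], [1,2], [1,3], [1,4], [1,5], [2,3], [2,4], [2,5], [3,4], [3,5], [4,5]
  2-simplices (10): [0,1,2], [0,1,5], [0,2,4], [0,3,4], [0,3,5], [1,2,3], [1,3,4], [1,4,5], [2,3,5], [2,4,5]

Hence C_0 ≅ Z^6, C_1 ≅ Z^15, C_2 ≅ Z^10.

The boundary map ∂_1: C_1 → C_0 sends each edge [p,q] (with p < q) to q − p. For instance
  ∂[4,5] = [5] − [4].
The resulting 6×15 matrix has rank 5, and its Smith normal form has invariant factors (1,1,1,1,1).

Boundary ∂_2: C_2 → C_1 sends each 2-simplex [p,q,r] to [q,r] − [p,r] + [p,q]. For instance
  ∂[1,4,5] = [4,5] − [1,5] + [1,4],
  ∂[0,3,5] = [3,5] − [0,5] + [0,3].
The 15×10 boundary matrix has rank 10 and Smith normal form diag(1,1,1,1,1,1,1,1,1,2).

Now H_k = ker ∂_k / im ∂_{k+1}, so:

  H_0: rank C_0 − rank ∂_1 = 6 − 5 = 1, and the invariant factors of ∂_1 are all 1, so H_0 = Z.
  H_1: rank ker ∂_1 − rank ∂_2 = (15 − 5) − 10 = 0, and ∂_2 has invariant factor 2 > 1, so H_1 = Z/2Z.
  H_2: rank ker ∂_2 − rank ∂_3 = (10 − 10) − 0 = 0, and there is no ∂_3, so H_2 = 0.

H_0 ≅ Z,  H_1 ≅ Z/2Z,  H_2 = 0.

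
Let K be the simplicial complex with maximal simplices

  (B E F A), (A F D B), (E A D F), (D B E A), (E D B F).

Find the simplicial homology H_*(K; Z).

We work with the vertex ordering A < B < D < E < F. The simplices of K, each written with vertices in increasing order, are:

  0-simplices (5): A, B, D, E, F
  1-simplices (10): AB, AD, AE, AF, BD, BE, BF, DE, DF, EF
  2-simplices (10): ABD, ABE, ABF, ADE, ADF, AEF, BDE, BDF, BEF, DEF
  3-simplices (5): ABDE, ABDF, ABEF, ADEF, BDEF

Hence C_0 ≅ Z^5, C_1 ≅ Z^10, C_2 ≅ Z^10, C_3 ≅ Z^5.

The boundary map ∂_1: C_1 → C_0 sends each edge [p,q] (with p < q) to q − p. For instance
  ∂BE = E − B.
The resulting 5×10 matrix has rank 4, and its Smith normal form has invariant factors (1,1,1,1).

Boundary ∂_2: C_2 → C_1 sends each 2-simplex [p,q,r] to [q,r] − [p,r] + [p,q]. For instance
  ∂BEF = EF − BF + BE,
  ∂ADF = DF − AF + AD.
The 10×10 boundary matrix has rank 6 and Smith normal form diag(1,1,1,1,1,1).

The boundary map ∂_3: C_3 → C_2 sends each 3-simplex σ to the alternating sum Σ_i (−1)^i (σ with its i-th vertex removed). For instance
  ∂ADEF = DEF − AEF + ADF − ADE,
  ∂ABDF = BDF − ADF + ABF − ABD.
The resulting 10×5 matrix has rank 4, and its Smith normal form has invariant factors (1,1,1,1).

From H_k ≅ ker(∂_k) / im(∂_{k+1}) we obtain:

  H_0: rank C_0 − rank ∂_1 = 5 − 4 = 1, and the invariant factors of ∂_1 are all 1, so H_0 ≅ Z.
  H_1: rank ker ∂_1 − rank ∂_2 = (10 − 4) − 6 = 0, and the invariant factors of ∂_2 are all 1, so H_1 ≅ 0.
  H_2: rank ker ∂_2 − rank ∂_3 = (10 − 6) − 4 = 0, and the invariant factors of ∂_3 are all 1, so H_2 ≅ 0.
  H_3: rank ker ∂_3 − rank ∂_4 = (5 − 4) − 0 = 1, and there is no ∂_4, so H_3 ≅ Z.

As a check, the Euler characteristic is 5 − 10 + 10 − 5 = 0, which agrees with 1 − 0 + 0 − 1 = 0.

H_0 = Z,  H_1 = 0,  H_2 = 0,  H_3 = Z.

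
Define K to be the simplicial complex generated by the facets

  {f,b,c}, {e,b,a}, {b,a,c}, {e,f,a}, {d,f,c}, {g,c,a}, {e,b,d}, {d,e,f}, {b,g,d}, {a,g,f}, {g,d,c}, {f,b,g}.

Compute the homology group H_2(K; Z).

H_2 ≅ 0.

K has 7 vertices, 18 edges, 12 triangles.
rank ∂_2 = 12, rank ∂_3 = 0 ⇒ b_2 = 12 − 12 − 0 = 0. So H_2 ≅ 0.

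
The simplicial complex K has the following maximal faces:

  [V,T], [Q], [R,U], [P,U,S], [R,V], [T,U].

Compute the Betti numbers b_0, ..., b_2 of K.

Order the vertices as P < Q < R < S < T < U < V. Listing each simplex with vertices in this order, K has dimension 2 with simplices:

  0-simplices (7): P, Q, R, S, T, U, V
  1-simplices (7): PS, PU, RU, RV, SU, TU, TV
  2-simplices (1): PSU

so the chain groups are C_0 ≅ Z^7, C_1 ≅ Z^7, C_2 ≅ Z^1.

The boundary map ∂_1: C_1 → C_0 is given by ∂[p,q] = [q] − [p].
The 7×7 boundary matrix has rank 5 and Smith normal form diag(1,1,1,1,1).

The boundary map ∂_2: C_2 → C_1 acts by ∂[p,q,r] = [q,r] − [p,r] + [p,q]. For instance
  ∂PSU = SU − PU + PS.
As a 7×1 matrix over Z this has rank 1, with invariant factors (1).

Reading off H_k = ker ∂_k / im ∂_{k+1}:

  H_0: rank C_0 − rank ∂_1 = 7 − 5 = 2, and the invariant factors of ∂_1 are all 1, so H_0 = Z^2.
  H_1: rank ker ∂_1 − rank ∂_2 = (7 − 5) − 1 = 1, and the invariant factors of ∂_2 are all 1, so H_1 = Z.
  H_2: rank ker ∂_2 − rank ∂_3 = (1 − 1) − 0 = 0, and there is no ∂_3, so H_2 = 0.

As a check, the Euler characteristic is 7 − 7 + 1 = 1, which agrees with 2 − 1 + 0 = 1.

Hence the Betti numbers are b_0 = 2, b_1 = 1, b_2 = 0.

b_0 = 2, b_1 = 1, b_2 = 0.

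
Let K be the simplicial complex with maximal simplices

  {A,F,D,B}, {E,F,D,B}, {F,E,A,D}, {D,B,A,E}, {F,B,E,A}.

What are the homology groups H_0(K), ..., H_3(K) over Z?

Take the total order A < B < D < E < F on the vertex set. Then K (dimension 3) consists of the simplices:

  0-simplices (5): A, B, D, E, F
  1-simplices (10): AB, AD, AE, AF, BD, BE, BF, DE, DF, EF
  2-simplices (10): ABD, ABE, ABF, ADE, ADF, AEF, BDE, BDF, BEF, DEF
  3-simplices (5): ABDE, ABDF, ABEF, ADEF, BDEF

so the chain groups are C_0 ≅ Z^5, C_1 ≅ Z^10, C_2 ≅ Z^10, C_3 ≅ Z^5.

Boundary ∂_1: C_1 → C_0 sends each edge [p,q] (with p < q) to q − p. For instance
  ∂BF = F − B.
As a 5×10 matrix over Z this has rank 4, with invariant factors (1,1,1,1).

Boundary ∂_2: C_2 → C_1 sends each 2-simplex [p,q,r] to [q,r] − [p,r] + [p,q]. For instance
  ∂ADF = DF − AF + AD,
  ∂DEF = EF − DF + DE.
This gives a 10×10 integer matrix of rank 6; reducing to Smith normal form yields diagonal entries (1,1,1,1,1,1).

∂_3: C_3 → C_2 sends each 3-simplex σ to the alternating sum Σ_i (−1)^i (σ with its i-th vertex removed). For instance
  ∂ADEF = DEF − AEF + ADF − ADE,
  ∂ABEF = BEF − AEF + ABF − ABE.
As a 10×5 matrix over Z this has rank 4, with invariant factors (1,1,1,1).

From H_k ≅ ker(∂_k) / im(∂_{k+1}) we obtain:

  H_0: rank C_0 − rank ∂_1 = 5 − 4 = 1, and the invariant factors of ∂_1 are all 1, so H_0 ≅ Z.
  H_1: rank ker ∂_1 − rank ∂_2 = (10 − 4) − 6 = 0, and the invariant factors of ∂_2 are all 1, so H_1 ≅ 0.
  H_2: rank ker ∂_2 − rank ∂_3 = (10 − 6) − 4 = 0, and the invariant factors of ∂_3 are all 1, so H_2 ≅ 0.
  H_3: rank ker ∂_3 − rank ∂_4 = (5 − 4) − 0 = 1, and there is no ∂_4, so H_3 ≅ Z.

(K is a triangulation of the 3-sphere S^3.)

H_0 ≅ Z,  H_1 = 0,  H_2 = 0,  H_3 ≅ Z.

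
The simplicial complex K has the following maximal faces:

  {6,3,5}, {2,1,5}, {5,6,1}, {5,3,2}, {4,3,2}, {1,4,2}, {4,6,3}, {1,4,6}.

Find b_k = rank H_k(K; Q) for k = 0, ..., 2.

b_0 = 1, b_1 = 0, b_2 = 1.

Take the total order 1 < 2 < 3 < 4 < 5 < 6 on the vertex set. Then K (dimension 2) consists of the simplices:

  0-simplices (6): [1], [2], [3], [4], [5], [6]
  1-simplices (12): [1,2], [1,4], [1,5], [1,6], [2,3], [2,4], [2,5], [3,4], [3,5], [3,6], [4,6], [5,6]
  2-simplices (8): [1,2,4], [1,2,5], [1,4,6], [1,5,6], [2,3,4], [2,3,5], [3,4,6], [3,5,6]

Hence C_0 ≅ Z^6, C_1 ≅ Z^12, C_2 ≅ Z^8.

∂_1: C_1 → C_0 is given by ∂[p,q] = [q] − [p].
This gives a 6×12 integer matrix of rank 5; reducing to Smith normal form yields diagonal entries (1,1,1,1,1).

The boundary map ∂_2: C_2 → C_1 sends each 2-simplex [p,q,r] to [q,r] − [p,r] + [p,q]. For instance
  ∂[3,5,6] = [5,6] − [3,6] + [3,5],
  ∂[1,5,6] = [5,6] − [1,6] + [1,5].
This gives a 12×8 integer matrix of rank 7; reducing to Smith normal form yields diagonal entries (1,1,1,1,1,1,1).

Now H_k = ker ∂_k / im ∂_{k+1}, so:

  H_0: rank C_0 − rank ∂_1 = 6 − 5 = 1, and the invariant factors of ∂_1 are all 1, so H_0 = Z.
  H_1: rank ker ∂_1 − rank ∂_2 = (12 − 5) − 7 = 0, and the invariant factors of ∂_2 are all 1, so H_1 = 0.
  H_2: rank ker ∂_2 − rank ∂_3 = (8 − 7) − 0 = 1, and there is no ∂_3, so H_2 = Z.

Hence the Betti numbers are b_0 = 1, b_1 = 0, b_2 = 1.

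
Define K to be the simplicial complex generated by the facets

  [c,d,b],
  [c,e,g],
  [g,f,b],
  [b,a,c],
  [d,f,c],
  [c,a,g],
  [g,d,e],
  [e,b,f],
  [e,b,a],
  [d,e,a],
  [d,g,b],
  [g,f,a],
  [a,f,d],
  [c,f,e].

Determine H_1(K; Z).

H_1 ≅ Z^2.

Order the vertices as a < b < c < d < e < f < g. Listing each simplex with vertices in this order, K has dimension 2 with simplices:

  0-simplices (7): a, b, c, d, e, f, g
  1-simplices (21): ab, ac, ad, ae, af, ag, bc, bd, be, bf, bg, cd, ce, cf, cg, de, df, dg, ef, eg, fg
  2-simplices (14): abc, abe, acg, ade, adf, afg, bcd, bdg, bef, bfg, cdf, cef, ceg, deg

Hence C_0 ≅ Z^7, C_1 ≅ Z^21, C_2 ≅ Z^14.

∂_1: C_1 → C_0 sends each edge [p,q] (with p < q) to q − p. For instance
  ∂ad = d − a.
As a 7×21 matrix over Z this has rank 6, with invariant factors (1,1,1,1,1,1).

∂_2: C_2 → C_1 acts by ∂[p,q,r] = [q,r] − [p,r] + [p,q]. For instance
  ∂cdf = df − cf + cd,
  ∂acg = cg − ag + ac.
The resulting 21×14 matrix has rank 13, and its Smith normal form has invariant factors (1,1,1,1,1,1,1,1,1,1,1,1,1).

Now H_k = ker ∂_k / im ∂_{k+1}, so:

  H_1: rank ker ∂_1 − rank ∂_2 = (21 − 6) − 13 = 2, and the invariant factors of ∂_2 are all 1, so H_1 = Z^2.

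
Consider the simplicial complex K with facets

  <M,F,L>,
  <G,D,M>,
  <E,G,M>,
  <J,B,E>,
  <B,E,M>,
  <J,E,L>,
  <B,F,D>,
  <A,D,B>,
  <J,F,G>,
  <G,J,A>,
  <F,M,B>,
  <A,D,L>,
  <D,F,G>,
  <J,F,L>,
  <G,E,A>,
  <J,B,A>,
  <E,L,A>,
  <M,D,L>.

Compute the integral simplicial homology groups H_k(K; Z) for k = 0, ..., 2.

H_0 ≅ Z,  H_1 ≅ Z ⊕ Z_2,  H_2 = 0.

We work with the vertex ordering A < B < D < E < F < G < J < L < M. The simplices of K, each written with vertices in increasing order, are:

  0-simplices (9): A, B, D, E, F, G, J, L, M
  1-simplices (27): AB, AD, AE, AG, AJ, AL, BD, BE, BF, BJ, BM, DF, DG, DL, DM, EG, EJ, EL, EM, FG, FJ, FL, FM, GJ, GM, JL, LM
  2-simplices (18): ABD, ABJ, ADL, AEG, AEL, AGJ, BDF, BEJ, BEM, BFM, DFG, DGM, DLM, EGM, EJL, FGJ, FJL, FLM

so the chain groups are C_0 ≅ Z^9, C_1 ≅ Z^27, C_2 ≅ Z^18.

∂_1: C_1 → C_0 is given by ∂[p,q] = [q] − [p]. For instance
  ∂FL = L − F.
The 9×27 boundary matrix has rank 8 and Smith normal form diag(1,1,1,1,1,1,1,1).

The boundary map ∂_2: C_2 → C_1 sends each 2-simplex [p,q,r] to [q,r] − [p,r] + [p,q]. For instance
  ∂BEM = EM − BM + BE,
  ∂FLM = LM − FM + FL.
The 27×18 boundary matrix has rank 18 and Smith normal form diag(1,1,1,1,1,1,1,1,1,1,1,1,1,1,1,1,1,2).

Now H_k = ker ∂_k / im ∂_{k+1}, so:

  H_0: rank C_0 − rank ∂_1 = 9 − 8 = 1, and the invariant factors of ∂_1 are all 1, so H_0 = Z.
  H_1: rank ker ∂_1 − rank ∂_2 = (27 − 8) − 18 = 1, and ∂_2 has invariant factor 2 > 1, so H_1 = Z ⊕ Z_2.
  H_2: rank ker ∂_2 − rank ∂_3 = (18 − 18) − 0 = 0, and there is no ∂_3, so H_2 = 0.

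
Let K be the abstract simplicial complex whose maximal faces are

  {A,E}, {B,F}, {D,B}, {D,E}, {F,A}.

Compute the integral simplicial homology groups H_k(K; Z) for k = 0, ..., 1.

Order the vertices as A < B < D < E < F. Listing each simplex with vertices in this order, K has dimension 1 with simplices:

  0-simplices (5): A, B, D, E, F
  1-simplices (5): AE, AF, BD, BF, DE

so the chain groups are C_0 ≅ Z^5, C_1 ≅ Z^5.

The boundary map ∂_1: C_1 → C_0 sends each edge [p,q] (with p < q) to q − p. For instance
  ∂AE = E − A.
The 5×5 boundary matrix has rank 4 and Smith normal form diag(1,1,1,1).

From H_k ≅ ker(∂_k) / im(∂_{k+1}) we obtain:

  H_0: rank C_0 − rank ∂_1 = 5 − 4 = 1, and the invariant factors of ∂_1 are all 1, so H_0 ≅ Z.
  H_1: rank ker ∂_1 − rank ∂_2 = (5 − 4) − 0 = 1, and there is no ∂_2, so H_1 ≅ Z.

H_0 = Z,  H_1 = Z.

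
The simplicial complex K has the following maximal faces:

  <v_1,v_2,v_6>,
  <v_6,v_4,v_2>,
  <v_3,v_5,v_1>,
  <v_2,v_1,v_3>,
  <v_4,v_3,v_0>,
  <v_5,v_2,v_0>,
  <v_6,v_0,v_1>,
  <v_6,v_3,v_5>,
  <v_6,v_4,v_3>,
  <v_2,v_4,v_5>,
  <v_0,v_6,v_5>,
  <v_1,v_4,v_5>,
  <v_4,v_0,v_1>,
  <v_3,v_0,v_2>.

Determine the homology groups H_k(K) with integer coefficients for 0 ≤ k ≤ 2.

K has 7 vertices, 21 edges, 14 triangles.
rank ∂_0 = 0, rank ∂_1 = 6 ⇒ b_0 = 7 − 0 − 6 = 1; all invariant factors of ∂_1 are 1 so no torsion. So H_0 = Z.
rank ∂_1 = 6, rank ∂_2 = 13 ⇒ b_1 = 21 − 6 − 13 = 2; all invariant factors of ∂_2 are 1 so no torsion. So H_1 = Z^2.
rank ∂_2 = 13, rank ∂_3 = 0 ⇒ b_2 = 14 − 13 − 0 = 1. So H_2 = Z.

H_0 = Z,  H_1 = Z^2,  H_2 = Z.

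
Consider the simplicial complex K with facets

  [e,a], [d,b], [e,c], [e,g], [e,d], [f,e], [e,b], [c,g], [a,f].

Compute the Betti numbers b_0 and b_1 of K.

b_0 = 1, b_1 = 3.

K has 7 vertices, 9 edges.
rank ∂_0 = 0, rank ∂_1 = 6 ⇒ b_0 = 7 − 0 − 6 = 1; all invariant factors of ∂_1 are 1 so no torsion. So H_0 ≅ Z.
rank ∂_1 = 6, rank ∂_2 = 0 ⇒ b_1 = 9 − 6 − 0 = 3. So H_1 ≅ Z^3.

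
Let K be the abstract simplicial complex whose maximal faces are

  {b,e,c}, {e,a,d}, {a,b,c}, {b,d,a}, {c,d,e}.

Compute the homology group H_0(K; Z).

H_0 ≅ Z.

Fix the vertex order a < b < c < d < e and write every simplex with vertices in increasing order. Then dim K = 2 and the simplices of K are:

  0-simplices (5): a, b, c, d, e
  1-simplices (10): ab, ac, ad, ae, bc, bd, be, cd, ce, de
  2-simplices (5): abc, abd, ade, bce, cde

giving chain groups C_0 ≅ Z^5, C_1 ≅ Z^10, C_2 ≅ Z^5.

∂_1: C_1 → C_0 sends each edge [p,q] (with p < q) to q − p. For instance
  ∂ac = c − a.
This gives a 5×10 integer matrix of rank 4; reducing to Smith normal form yields diagonal entries (1,1,1,1).

The boundary map ∂_2: C_2 → C_1 maps a triangle to the signed sum of its edges. For instance
  ∂abd = bd − ad + ab,
  ∂abc = bc − ac + ab.
The resulting 10×5 matrix has rank 5, and its Smith normal form has invariant factors (1,1,1,1,1).

Computing H_k = (kernel of ∂_k) / (image of ∂_{k+1}):

  H_0: rank C_0 − rank ∂_1 = 5 − 4 = 1, and the invariant factors of ∂_1 are all 1, so H_0 = Z.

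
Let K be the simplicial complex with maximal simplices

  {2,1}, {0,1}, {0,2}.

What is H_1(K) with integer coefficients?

H_1 = Z.

Take the total order 0 < 1 < 2 on the vertex set. Then K (dimension 1) consists of the simplices:

  0-simplices (3): [0], [1], [2]
  1-simplices (3): [0,1], [0,2], [1,2]

Hence C_0 ≅ Z^3, C_1 ≅ Z^3.

The boundary map ∂_1: C_1 → C_0 maps an edge to its endpoints' difference, ∂[p,q] = q − p.
As a 3×3 matrix over Z this has rank 2, with invariant factors (1,1).

Reading off H_k = ker ∂_k / im ∂_{k+1}:

  H_1: rank ker ∂_1 − rank ∂_2 = (3 − 2) − 0 = 1, and there is no ∂_2, so H_1 ≅ Z.

(K is a triangulation of the circle S^1.)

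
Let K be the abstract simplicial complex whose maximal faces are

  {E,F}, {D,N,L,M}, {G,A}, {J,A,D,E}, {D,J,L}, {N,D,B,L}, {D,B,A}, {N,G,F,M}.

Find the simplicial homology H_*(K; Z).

We work with the vertex ordering A < B < D < E < F < G < J < L < M < N. The simplices of K, each written with vertices in increasing order, are:

  0-simplices (10): A, B, D, E, F, G, J, L, M, N
  1-simplices (24): AB, AD, AE, AG, AJ, BD, BL, BN, DE, DJ, DL, DM, DN, EF, EJ, FG, FM, FN, GM, GN, JL, LM, LN, MN
  2-simplices (17): ABD, ADE, ADJ, AEJ, BDL, BDN, BLN, DEJ, DJL, DLM, DLN, DMN, FGM, FGN, FMN, GMN, LMN
  3-simplices (4): ADEJ, BDLN, DLMN, FGMN

so the chain groups are C_0 ≅ Z^10, C_1 ≅ Z^24, C_2 ≅ Z^17, C_3 ≅ Z^4.

The boundary map ∂_1: C_1 → C_0 sends each edge [p,q] (with p < q) to q − p.
As a 10×24 matrix over Z this has rank 9, with invariant factors (1,1,1,1,1,1,1,1,1).

Boundary ∂_2: C_2 → C_1 maps a triangle to the signed sum of its edges. For instance
  ∂FGN = GN − FN + FG,
  ∂BDL = DL − BL + BD.
The resulting 24×17 matrix has rank 13, and its Smith normal form has invariant factors (1,1,1,1,1,1,1,1,1,1,1,1,1).

The boundary map ∂_3: C_3 → C_2 sends each 3-simplex σ to the alternating sum Σ_i (−1)^i (σ with its i-th vertex removed). For instance
  ∂FGMN = GMN − FMN + FGN − FGM,
  ∂DLMN = LMN − DMN + DLN − DLM.
As a 17×4 matrix over Z this has rank 4, with invariant factors (1,1,1,1).

From H_k ≅ ker(∂_k) / im(∂_{k+1}) we obtain:

  H_0: rank C_0 − rank ∂_1 = 10 − 9 = 1, and the invariant factors of ∂_1 are all 1, so H_0 ≅ Z.
  H_1: rank ker ∂_1 − rank ∂_2 = (24 − 9) − 13 = 2, and the invariant factors of ∂_2 are all 1, so H_1 ≅ Z^2.
  H_2: rank ker ∂_2 − rank ∂_3 = (17 − 13) − 4 = 0, and the invariant factors of ∂_3 are all 1, so H_2 ≅ 0.
  H_3: rank ker ∂_3 − rank ∂_4 = (4 − 4) − 0 = 0, and there is no ∂_4, so H_3 ≅ 0.

As a check, the Euler characteristic is 10 − 24 + 17 − 4 = -1, which agrees with 1 − 2 + 0 − 0 = -1.

H_0 = Z,  H_1 = Z^2,  H_2 = 0,  H_3 = 0.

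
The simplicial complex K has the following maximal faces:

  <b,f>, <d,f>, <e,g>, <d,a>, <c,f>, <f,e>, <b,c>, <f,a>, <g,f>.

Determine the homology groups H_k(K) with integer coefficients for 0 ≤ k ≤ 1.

H_0 = Z,  H_1 = Z^3.

Take the total order a < b < c < d < e < f < g on the vertex set. Then K (dimension 1) consists of the simplices:

  0-simplices (7): a, b, c, d, e, f, g
  1-simplices (9): ad, af, bc, bf, cf, df, ef, eg, fg

giving chain groups C_0 ≅ Z^7, C_1 ≅ Z^9.

Boundary ∂_1: C_1 → C_0 sends each edge [p,q] (with p < q) to q − p.
This gives a 7×9 integer matrix of rank 6; reducing to Smith normal form yields diagonal entries (1,1,1,1,1,1).

Computing H_k = (kernel of ∂_k) / (image of ∂_{k+1}):

  H_0: rank C_0 − rank ∂_1 = 7 − 6 = 1, and the invariant factors of ∂_1 are all 1, so H_0 = Z.
  H_1: rank ker ∂_1 − rank ∂_2 = (9 − 6) − 0 = 3, and there is no ∂_2, so H_1 = Z^3.

As a check, the Euler characteristic is 7 − 9 = -2, which agrees with 1 − 3 = -2.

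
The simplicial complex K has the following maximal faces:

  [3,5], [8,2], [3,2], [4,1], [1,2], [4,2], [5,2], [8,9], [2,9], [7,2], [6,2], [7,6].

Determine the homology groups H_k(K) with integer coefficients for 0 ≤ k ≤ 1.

We work with the vertex ordering 1 < 2 < 3 < 4 < 5 < 6 < 7 < 8 < 9. The simplices of K, each written with vertices in increasing order, are:

  0-simplices (9): [1], [2], [3], [4], [5], [6], [7], [8], [9]
  1-simplices (12): [1,2], [1,4], [2,3], [2,4], [2,5], [2,6], [2,7], [2,8], [2,9], [3,5], [6,7], [8,9]

so the chain groups are C_0 ≅ Z^9, C_1 ≅ Z^12.

∂_1: C_1 → C_0 is given by ∂[p,q] = [q] − [p]. For instance
  ∂[2,8] = [8] − [2].
As a 9×12 matrix over Z this has rank 8, with invariant factors (1,1,1,1,1,1,1,1).

Reading off H_k = ker ∂_k / im ∂_{k+1}:

  H_0: rank C_0 − rank ∂_1 = 9 − 8 = 1, and the invariant factors of ∂_1 are all 1, so H_0 = Z.
  H_1: rank ker ∂_1 − rank ∂_2 = (12 − 8) − 0 = 4, and there is no ∂_2, so H_1 = Z^4.

As a check, the Euler characteristic is 9 − 12 = -3, which agrees with 1 − 4 = -3.

H_0 = Z,  H_1 = Z^4.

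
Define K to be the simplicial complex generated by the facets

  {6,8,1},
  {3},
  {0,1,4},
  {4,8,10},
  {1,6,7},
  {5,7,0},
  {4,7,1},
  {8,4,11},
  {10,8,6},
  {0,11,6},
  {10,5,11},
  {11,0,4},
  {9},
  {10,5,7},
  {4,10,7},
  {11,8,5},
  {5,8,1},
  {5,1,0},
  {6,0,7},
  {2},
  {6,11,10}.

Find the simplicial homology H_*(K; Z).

H_0 = Z^4,  H_1 = Z ⊕ Z/2Z,  H_2 = 0.

K has 12 vertices, 27 edges, 18 triangles.
rank ∂_0 = 0, rank ∂_1 = 8 ⇒ b_0 = 12 − 0 − 8 = 4; all invariant factors of ∂_1 are 1 so no torsion. So H_0 ≅ Z^4.
rank ∂_1 = 8, rank ∂_2 = 18 ⇒ b_1 = 27 − 8 − 18 = 1; ∂_2 has invariant factor(s) [2] giving torsion. So H_1 ≅ Z ⊕ Z/2Z.
rank ∂_2 = 18, rank ∂_3 = 0 ⇒ b_2 = 18 − 18 − 0 = 0. So H_2 ≅ 0.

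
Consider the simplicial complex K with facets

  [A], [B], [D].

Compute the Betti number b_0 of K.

b_0 = 3.

Take the total order A < B < D on the vertex set. Then K (dimension 0) consists of the simplices:

  0-simplices (3): A, B, D

Hence C_0 ≅ Z^3.

Reading off H_k = ker ∂_k / im ∂_{k+1}:

  H_0: rank C_0 − rank ∂_1 = 3 − 0 = 3, and there is no ∂_1, so H_0 = Z^3.

(K is a triangulation of a set of 3 points.)

Hence the Betti numbers are b_0 = 3.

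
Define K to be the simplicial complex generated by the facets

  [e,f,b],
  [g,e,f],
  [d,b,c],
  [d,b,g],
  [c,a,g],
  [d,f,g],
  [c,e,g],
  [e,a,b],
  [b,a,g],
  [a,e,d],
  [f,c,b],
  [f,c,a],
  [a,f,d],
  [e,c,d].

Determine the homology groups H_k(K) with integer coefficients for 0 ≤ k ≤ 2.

Order the vertices as a < b < c < d < e < f < g. Listing each simplex with vertices in this order, K has dimension 2 with simplices:

  0-simplices (7): a, b, c, d, e, f, g
  1-simplices (21): ab, ac, ad, ae, af, ag, bc, bd, be, bf, bg, cd, ce, cf, cg, de, df, dg, ef, eg, fg
  2-simplices (14): abe, abg, acf, acg, ade, adf, bcd, bcf, bdg, bef, cde, ceg, dfg, efg

Hence C_0 ≅ Z^7, C_1 ≅ Z^21, C_2 ≅ Z^14.

Boundary ∂_1: C_1 → C_0 maps an edge to its endpoints' difference, ∂[p,q] = q − p. For instance
  ∂ag = g − a.
The 7×21 boundary matrix has rank 6 and Smith normal form diag(1,1,1,1,1,1).

Boundary ∂_2: C_2 → C_1 sends each 2-simplex [p,q,r] to [q,r] − [p,r] + [p,q]. For instance
  ∂abg = bg − ag + ab,
  ∂adf = df − af + ad.
This gives a 21×14 integer matrix of rank 13; reducing to Smith normal form yields diagonal entries (1,1,1,1,1,1,1,1,1,1,1,1,1).

Now H_k = ker ∂_k / im ∂_{k+1}, so:

  H_0: rank C_0 − rank ∂_1 = 7 − 6 = 1, and the invariant factors of ∂_1 are all 1, so H_0 = Z.
  H_1: rank ker ∂_1 − rank ∂_2 = (21 − 6) − 13 = 2, and the invariant factors of ∂_2 are all 1, so H_1 = Z^2.
  H_2: rank ker ∂_2 − rank ∂_3 = (14 − 13) − 0 = 1, and there is no ∂_3, so H_2 = Z.

As a check, the Euler characteristic is 7 − 21 + 14 = 0, which agrees with 1 − 2 + 1 = 0.
(K is a triangulation of the torus T^2.)

H_0 ≅ Z,  H_1 ≅ Z^2,  H_2 ≅ Z.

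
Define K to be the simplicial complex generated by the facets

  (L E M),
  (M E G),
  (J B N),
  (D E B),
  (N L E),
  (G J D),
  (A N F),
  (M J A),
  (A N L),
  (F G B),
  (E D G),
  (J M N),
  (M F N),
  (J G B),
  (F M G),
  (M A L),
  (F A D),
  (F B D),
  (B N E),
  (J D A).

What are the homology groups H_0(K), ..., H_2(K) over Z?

Fix the vertex order A < B < D < E < F < G < J < L < M < N and write every simplex with vertices in increasing order. Then dim K = 2 and the simplices of K are:

  0-simplices (10): A, B, D, E, F, G, J, L, M, N
  1-simplices (30): AD, AF, AJ, AL, AM, AN, BD, BE, BF, BG, BJ, BN, DE, DF, DG, DJ, EG, EL, EM, EN, FG, FM, FN, GJ, GM, JM, JN, LM, LN, MN
  2-simplices (20): ADF, ADJ, AFN, AJM, ALM, ALN, BDE, BDF, BEN, BFG, BGJ, BJN, DEG, DGJ, EGM, ELM, ELN, FGM, FMN, JMN

giving chain groups C_0 ≅ Z^10, C_1 ≅ Z^30, C_2 ≅ Z^20.

Boundary ∂_1: C_1 → C_0 sends each edge [p,q] (with p < q) to q − p. For instance
  ∂AL = L − A.
The resulting 10×30 matrix has rank 9, and its Smith normal form has invariant factors (1,1,1,1,1,1,1,1,1).

∂_2: C_2 → C_1 maps a triangle to the signed sum of its edges. For instance
  ∂ALN = LN − AN + AL,
  ∂BDF = DF − BF + BD.
As a 30×20 matrix over Z this has rank 20, with invariant factors (1,1,1,1,1,1,1,1,1,1,1,1,1,1,1,1,1,1,1,2).

From H_k ≅ ker(∂_k) / im(∂_{k+1}) we obtain:

  H_0: rank C_0 − rank ∂_1 = 10 − 9 = 1, and the invariant factors of ∂_1 are all 1, so H_0 ≅ Z.
  H_1: rank ker ∂_1 − rank ∂_2 = (30 − 9) − 20 = 1, and ∂_2 has invariant factor 2 > 1, so H_1 ≅ Z ⊕ Z/2.
  H_2: rank ker ∂_2 − rank ∂_3 = (20 − 20) − 0 = 0, and there is no ∂_3, so H_2 ≅ 0.

H_0 ≅ Z,  H_1 ≅ Z ⊕ Z/2,  H_2 = 0.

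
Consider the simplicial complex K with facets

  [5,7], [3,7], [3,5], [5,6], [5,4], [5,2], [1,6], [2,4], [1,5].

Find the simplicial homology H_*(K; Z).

H_0 = Z,  H_1 = Z^3.

Take the total order 1 < 2 < 3 < 4 < 5 < 6 < 7 on the vertex set. Then K (dimension 1) consists of the simplices:

  0-simplices (7): [1], [2], [3], [4], [5], [6], [7]
  1-simplices (9): [1,5], [1,6], [2,4], [2,5], [3,5], [3,7], [4,5], [5,6], [5,7]

giving chain groups C_0 ≅ Z^7, C_1 ≅ Z^9.

∂_1: C_1 → C_0 sends each edge [p,q] (with p < q) to q − p.
This gives a 7×9 integer matrix of rank 6; reducing to Smith normal form yields diagonal entries (1,1,1,1,1,1).

From H_k ≅ ker(∂_k) / im(∂_{k+1}) we obtain:

  H_0: rank C_0 − rank ∂_1 = 7 − 6 = 1, and the invariant factors of ∂_1 are all 1, so H_0 ≅ Z.
  H_1: rank ker ∂_1 − rank ∂_2 = (9 − 6) − 0 = 3, and there is no ∂_2, so H_1 ≅ Z^3.

As a check, the Euler characteristic is 7 − 9 = -2, which agrees with 1 − 3 = -2.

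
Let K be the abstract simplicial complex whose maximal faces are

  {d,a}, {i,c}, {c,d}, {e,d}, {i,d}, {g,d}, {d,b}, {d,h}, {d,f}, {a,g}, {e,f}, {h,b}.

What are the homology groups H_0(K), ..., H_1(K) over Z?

H_0 ≅ Z,  H_1 ≅ Z^4.

Order the vertices as a < b < c < d < e < f < g < h < i. Listing each simplex with vertices in this order, K has dimension 1 with simplices:

  0-simplices (9): a, b, c, d, e, f, g, h, i
  1-simplices (12): ad, ag, bd, bh, cd, ci, de, df, dg, dh, di, ef

giving chain groups C_0 ≅ Z^9, C_1 ≅ Z^12.

The boundary map ∂_1: C_1 → C_0 is given by ∂[p,q] = [q] − [p]. For instance
  ∂df = f − d.
This gives a 9×12 integer matrix of rank 8; reducing to Smith normal form yields diagonal entries (1,1,1,1,1,1,1,1).

Reading off H_k = ker ∂_k / im ∂_{k+1}:

  H_0: rank C_0 − rank ∂_1 = 9 − 8 = 1, and the invariant factors of ∂_1 are all 1, so H_0 ≅ Z.
  H_1: rank ker ∂_1 − rank ∂_2 = (12 − 8) − 0 = 4, and there is no ∂_2, so H_1 ≅ Z^4.

(K is a triangulation of a wedge of 4 circles.)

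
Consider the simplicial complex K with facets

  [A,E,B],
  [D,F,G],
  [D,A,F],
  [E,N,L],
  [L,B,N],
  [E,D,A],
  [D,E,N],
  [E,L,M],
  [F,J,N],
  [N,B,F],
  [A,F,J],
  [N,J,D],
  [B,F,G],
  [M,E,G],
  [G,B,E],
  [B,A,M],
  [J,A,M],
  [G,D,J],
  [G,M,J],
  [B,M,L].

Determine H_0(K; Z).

H_0 ≅ Z.

We work with the vertex ordering A < B < D < E < F < G < J < L < M < N. The simplices of K, each written with vertices in increasing order, are:

  0-simplices (10): A, B, D, E, F, G, J, L, M, N
  1-simplices (30): AB, AD, AE, AF, AJ, AM, BE, BF, BG, BL, BM, BN, DE, DF, DG, DJ, DN, EG, EL, EM, EN, FG, FJ, FN, GJ, GM, JM, JN, LM, LN
  2-simplices (20): ABE, ABM, ADE, ADF, AFJ, AJM, BEG, BFG, BFN, BLM, BLN, DEN, DFG, DGJ, DJN, EGM, ELM, ELN, FJN, GJM

Hence C_0 ≅ Z^10, C_1 ≅ Z^30, C_2 ≅ Z^20.

∂_1: C_1 → C_0 is given by ∂[p,q] = [q] − [p].
This gives a 10×30 integer matrix of rank 9; reducing to Smith normal form yields diagonal entries (1,1,1,1,1,1,1,1,1).

∂_2: C_2 → C_1 acts by ∂[p,q,r] = [q,r] − [p,r] + [p,q]. For instance
  ∂ADE = DE − AE + AD,
  ∂ABM = BM − AM + AB.
The resulting 30×20 matrix has rank 20, and its Smith normal form has invariant factors (1,1,1,1,1,1,1,1,1,1,1,1,1,1,1,1,1,1,1,2).

Now H_k = ker ∂_k / im ∂_{k+1}, so:

  H_0: rank C_0 − rank ∂_1 = 10 − 9 = 1, and the invariant factors of ∂_1 are all 1, so H_0 = Z.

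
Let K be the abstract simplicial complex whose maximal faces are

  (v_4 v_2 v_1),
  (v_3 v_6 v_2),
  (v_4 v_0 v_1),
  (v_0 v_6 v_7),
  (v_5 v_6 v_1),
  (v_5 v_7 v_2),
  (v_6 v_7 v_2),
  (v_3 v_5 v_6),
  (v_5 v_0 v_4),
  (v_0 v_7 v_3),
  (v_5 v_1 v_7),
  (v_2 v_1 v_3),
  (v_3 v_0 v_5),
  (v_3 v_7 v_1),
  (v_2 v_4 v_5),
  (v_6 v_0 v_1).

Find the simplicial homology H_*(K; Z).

K has 8 vertices, 24 edges, 16 triangles.
rank ∂_0 = 0, rank ∂_1 = 7 ⇒ b_0 = 8 − 0 − 7 = 1; all invariant factors of ∂_1 are 1 so no torsion. So H_0 ≅ Z.
rank ∂_1 = 7, rank ∂_2 = 15 ⇒ b_1 = 24 − 7 − 15 = 2; all invariant factors of ∂_2 are 1 so no torsion. So H_1 ≅ Z^2.
rank ∂_2 = 15, rank ∂_3 = 0 ⇒ b_2 = 16 − 15 − 0 = 1. So H_2 ≅ Z.

H_0 ≅ Z,  H_1 ≅ Z^2,  H_2 ≅ Z.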